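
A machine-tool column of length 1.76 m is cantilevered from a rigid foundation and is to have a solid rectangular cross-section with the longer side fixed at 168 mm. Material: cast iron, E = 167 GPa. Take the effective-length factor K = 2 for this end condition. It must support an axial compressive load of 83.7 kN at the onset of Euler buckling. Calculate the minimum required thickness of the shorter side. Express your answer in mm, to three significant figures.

b ≈ 35.6 mm

L_e = K·L = 2 × 1.76 = 3.520 m
Required I = P_cr·L_e²/(π²E) = 8.370×10^4 × 3.520² / (π² × 1.67×10^11) = 6.292×10^-7 m⁴
I_req = 6.292×10^5 mm⁴
Rectangle, weak axis: I_min = h·b³/12 with h = 168 mm fixed  ⇒  b = (12I/h)^(1/3) = 35.6 mm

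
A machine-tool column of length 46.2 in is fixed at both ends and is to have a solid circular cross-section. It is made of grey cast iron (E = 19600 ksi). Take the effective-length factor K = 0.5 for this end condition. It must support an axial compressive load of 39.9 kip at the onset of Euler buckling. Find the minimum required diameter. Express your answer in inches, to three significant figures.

L_e = K·L = 0.5 × 46.2 = 23.10 in
Required I = P_cr·L_e²/(π²E) = 3.990×10^4 × 23.10² / (π² × 1.96×10^7) = 0.1101 in⁴
Solid circle: I = πd⁴/64  ⇒  d = (64I/π)^(1/4) = (64×0.1101/π)^(1/4) = 1.22 in

d ≈ 1.22 in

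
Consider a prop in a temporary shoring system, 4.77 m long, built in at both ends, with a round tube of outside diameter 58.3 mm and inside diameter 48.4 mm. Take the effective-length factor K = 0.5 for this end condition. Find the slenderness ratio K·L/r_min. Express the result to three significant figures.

λ ≈ 126

d_o = 58.3 mm, d_i = 48.4 mm
I = π(d_o⁴ − d_i⁴)/64 = π(58.3⁴ − 48.40⁴)/64 = 2.977×10^5 mm⁴
A = 829.6 mm²;  r_min = √(I/A) = √(2.977×10^5/829.6) = 18.94 mm
L_e = K·L = 0.5 × 4.77 m = 2.385 m = 2385.0 mm
λ = L_e / r_min = 2385.0 / 18.94 = 126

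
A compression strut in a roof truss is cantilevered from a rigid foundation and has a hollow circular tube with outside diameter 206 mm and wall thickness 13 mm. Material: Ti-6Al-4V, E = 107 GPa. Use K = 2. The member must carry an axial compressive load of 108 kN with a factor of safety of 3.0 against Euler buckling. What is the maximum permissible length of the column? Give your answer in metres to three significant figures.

Inner diameter d_i = 206 − 2×13 = 180.0 mm
I = π(d_o⁴ − d_i⁴)/64 = π(206⁴ − 180.0⁴)/64 = 3.687×10^7 mm⁴
I = 3.687×10^-5 m⁴
Required critical load P_cr = n·P = 3.0 × 108 = 324.0 kN = 3.240×10^5 N
From P_cr = π²EI/(K·L)²:  L = (1/K)·√(π²EI/P_cr) = (1/2)·√(π²×1.07×10^11×3.687×10^-5/3.240×10^5)
L = 5.48 m

L_max ≈ 5.48 m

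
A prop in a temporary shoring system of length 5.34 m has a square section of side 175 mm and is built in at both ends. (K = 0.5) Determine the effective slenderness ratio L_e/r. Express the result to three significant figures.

For a square r = a/√12 = 175/√12 = 50.52 mm
L_e = K·L = 0.5 × 5.34 m = 2.670 m = 2670.0 mm
λ = L_e / r_min = 2670.0 / 50.52 = 52.9

λ ≈ 52.9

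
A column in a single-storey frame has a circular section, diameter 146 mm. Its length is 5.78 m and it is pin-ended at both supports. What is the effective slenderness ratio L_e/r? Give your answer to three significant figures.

λ ≈ 158

For a solid circle r = d/4 = 146/4 = 36.50 mm
L_e = K·L = 1 × 5.78 m = 5.780 m = 5780.0 mm
λ = L_e / r_min = 5780.0 / 36.50 = 158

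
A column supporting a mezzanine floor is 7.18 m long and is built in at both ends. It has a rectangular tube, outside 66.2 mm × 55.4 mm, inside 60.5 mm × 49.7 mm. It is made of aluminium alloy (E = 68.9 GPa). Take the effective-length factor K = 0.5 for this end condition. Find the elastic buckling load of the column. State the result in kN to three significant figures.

P_cr ≈ 16.8 kN

Weak-axis I_min = (h_o·b_o³ − h_i·b_i³)/12 with b_o = 55.4, b_i = 49.70 mm (shorter outer/inner sides).
I_min = (66.2×55.4³ − 60.50×49.70³)/12 = 3.191×10^5 mm⁴
I = 3.191×10^5 mm⁴ = 3.191×10^-7 m⁴
Effective length L_e = K·L = 0.5 × 7.18 = 3.590 m
P_cr = π²EI / L_e² = π² × 68.9×10⁹ × 3.191×10^-7 / 3.590² = 1.684×10^4 N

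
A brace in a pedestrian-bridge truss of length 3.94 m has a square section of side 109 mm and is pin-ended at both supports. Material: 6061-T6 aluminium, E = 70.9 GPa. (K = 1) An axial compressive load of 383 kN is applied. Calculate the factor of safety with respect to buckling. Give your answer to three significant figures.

I = a⁴/12 = 109⁴/12 = 1.176×10^7 mm⁴
I = 1.176×10^7 mm⁴ = 1.176×10^-5 m⁴
Effective length L_e = K·L = 1 × 3.94 = 3.940 m
P_cr = π²EI / L_e² = π² × 70.9×10⁹ × 1.176×10^-5 / 3.940² = 5.302×10^5 N
Factor of safety n = P_cr / P = 530.25 / 383 = 1.38

n ≈ 1.38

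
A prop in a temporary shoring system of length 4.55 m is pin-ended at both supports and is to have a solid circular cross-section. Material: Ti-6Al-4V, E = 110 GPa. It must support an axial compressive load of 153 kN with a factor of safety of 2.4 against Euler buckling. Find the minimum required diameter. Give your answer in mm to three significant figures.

d ≈ 109 mm

Required P_cr = n·P = 2.4 × 153 = 367.2 kN
L_e = K·L = 1 × 4.55 = 4.550 m
Required I = P_cr·L_e²/(π²E) = 3.672×10^5 × 4.550² / (π² × 1.10×10^11) = 7.002×10^-6 m⁴
I_req = 7.002×10^6 mm⁴
Solid circle: I = πd⁴/64  ⇒  d = (64I/π)^(1/4) = (64×7.002×10^6/π)^(1/4) = 109 mm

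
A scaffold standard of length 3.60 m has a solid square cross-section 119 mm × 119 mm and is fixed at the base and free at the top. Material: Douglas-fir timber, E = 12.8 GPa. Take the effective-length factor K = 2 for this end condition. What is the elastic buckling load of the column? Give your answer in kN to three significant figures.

I = a⁴/12 = 119⁴/12 = 1.671×10^7 mm⁴
I = 1.671×10^7 mm⁴ = 1.671×10^-5 m⁴
Effective length L_e = K·L = 2 × 3.60 = 7.200 m
P_cr = π²EI / L_e² = π² × 12.8×10⁹ × 1.671×10^-5 / 7.200² = 4.072×10^4 N

P_cr ≈ 40.7 kN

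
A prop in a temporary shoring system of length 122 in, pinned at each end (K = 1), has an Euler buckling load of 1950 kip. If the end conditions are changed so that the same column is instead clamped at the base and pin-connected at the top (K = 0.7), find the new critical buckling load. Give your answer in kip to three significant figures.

P_cr ∝ 1/K², so P_cr,new = P_cr,old × (K_old/K_new)² = 1950 × (1/0.7)²
= 1950 × 2.041 = 3980 kip

P_cr ≈ 3980 kip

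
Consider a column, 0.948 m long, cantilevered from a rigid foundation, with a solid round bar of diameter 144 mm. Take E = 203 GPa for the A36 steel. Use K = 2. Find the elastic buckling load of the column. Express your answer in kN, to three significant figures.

I = πd⁴/64 = π×144⁴/64 = 2.111×10^7 mm⁴
I = 2.111×10^7 mm⁴ = 2.111×10^-5 m⁴
Effective length L_e = K·L = 2 × 0.948 = 1.896 m
P_cr = π²EI / L_e² = π² × 203×10⁹ × 2.111×10^-5 / 1.896² = 1.176×10^7 N

P_cr ≈ 11800 kN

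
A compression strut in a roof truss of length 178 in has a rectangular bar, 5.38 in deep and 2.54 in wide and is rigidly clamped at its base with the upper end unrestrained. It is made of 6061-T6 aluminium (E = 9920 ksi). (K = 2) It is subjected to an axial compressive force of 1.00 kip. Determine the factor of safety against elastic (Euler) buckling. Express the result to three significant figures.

Buckling occurs about the weak axis: I_min = h·b³/12 with b = 2.54 in (the shorter side).
I_min = 5.38×2.54³/12 = 7.347 in⁴
Effective length L_e = K·L = 2 × 178 = 356.0 in
P_cr = π²EI / L_e² = π² × 9920×10³ × 7.347 / 356.0² = 5.676×10^3 lb
Factor of safety n = P_cr / P = 5.6756 / 1.00 = 5.68

n ≈ 5.68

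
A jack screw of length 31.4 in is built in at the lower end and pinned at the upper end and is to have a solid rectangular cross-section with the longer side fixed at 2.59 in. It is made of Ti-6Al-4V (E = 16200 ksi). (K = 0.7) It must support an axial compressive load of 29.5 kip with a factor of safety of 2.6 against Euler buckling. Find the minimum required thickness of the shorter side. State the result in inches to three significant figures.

b ≈ 1.02 in

Required P_cr = n·P = 2.6 × 29.5 = 76.70 kip
L_e = K·L = 0.7 × 31.4 = 21.98 in
Required I = P_cr·L_e²/(π²E) = 7.670×10^4 × 21.98² / (π² × 1.62×10^7) = 0.2318 in⁴
Rectangle, weak axis: I_min = h·b³/12 with h = 2.59 in fixed  ⇒  b = (12I/h)^(1/3) = 1.02 in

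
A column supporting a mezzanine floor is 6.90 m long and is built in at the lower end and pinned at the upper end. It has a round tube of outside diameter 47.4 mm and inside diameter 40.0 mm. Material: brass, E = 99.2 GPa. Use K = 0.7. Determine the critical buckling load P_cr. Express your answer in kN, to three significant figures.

P_cr ≈ 5.13 kN

d_o = 47.4 mm, d_i = 40.0 mm
I = π(d_o⁴ − d_i⁴)/64 = π(47.4⁴ − 40.00⁴)/64 = 1.221×10^5 mm⁴
I = 1.221×10^5 mm⁴ = 1.221×10^-7 m⁴
Effective length L_e = K·L = 0.7 × 6.90 = 4.830 m
P_cr = π²EI / L_e² = π² × 99.2×10⁹ × 1.221×10^-7 / 4.830² = 5.125×10^3 N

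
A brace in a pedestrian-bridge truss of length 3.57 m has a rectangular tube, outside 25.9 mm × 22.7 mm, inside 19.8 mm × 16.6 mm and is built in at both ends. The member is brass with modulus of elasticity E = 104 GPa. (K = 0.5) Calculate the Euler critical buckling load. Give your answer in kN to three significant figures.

P_cr ≈ 5.70 kN

Weak-axis I_min = (h_o·b_o³ − h_i·b_i³)/12 with b_o = 22.7, b_i = 16.60 mm (shorter outer/inner sides).
I_min = (25.9×22.7³ − 19.80×16.60³)/12 = 1.770×10^4 mm⁴
I = 1.770×10^4 mm⁴ = 1.770×10^-8 m⁴
Effective length L_e = K·L = 0.5 × 3.57 = 1.785 m
P_cr = π²EI / L_e² = π² × 104×10⁹ × 1.770×10^-8 / 1.785² = 5.702×10^3 N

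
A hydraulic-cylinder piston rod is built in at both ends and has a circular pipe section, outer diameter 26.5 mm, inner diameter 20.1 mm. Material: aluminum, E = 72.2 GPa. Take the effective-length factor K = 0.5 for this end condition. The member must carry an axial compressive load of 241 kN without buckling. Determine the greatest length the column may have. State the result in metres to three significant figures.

L_max ≈ 0.438 m

d_o = 26.5 mm, d_i = 20.1 mm
I = π(d_o⁴ − d_i⁴)/64 = π(26.5⁴ − 20.10⁴)/64 = 1.620×10^4 mm⁴
I = 1.620×10^-8 m⁴
At the buckling limit P_cr = P = 2.410×10^5 N
From P_cr = π²EI/(K·L)²:  L = (1/K)·√(π²EI/P_cr) = (1/0.5)·√(π²×7.22×10^10×1.620×10^-8/2.410×10^5)
L = 0.438 m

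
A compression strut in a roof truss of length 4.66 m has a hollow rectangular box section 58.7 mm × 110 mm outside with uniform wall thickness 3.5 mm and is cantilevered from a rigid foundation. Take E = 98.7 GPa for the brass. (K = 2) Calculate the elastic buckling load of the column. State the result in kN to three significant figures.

P_cr ≈ 7.49 kN

Inner dimensions: h_i = 110 − 2×3.5 = 103.0 mm, b_i = 58.7 − 2×3.5 = 51.70 mm
Weak-axis I_min = (h_o·b_o³ − h_i·b_i³)/12 with b_o = 58.7, b_i = 51.70 mm (shorter outer/inner sides).
I_min = (110×58.7³ − 103.0×51.70³)/12 = 6.680×10^5 mm⁴
I = 6.680×10^5 mm⁴ = 6.680×10^-7 m⁴
Effective length L_e = K·L = 2 × 4.66 = 9.320 m
P_cr = π²EI / L_e² = π² × 98.7×10⁹ × 6.680×10^-7 / 9.320² = 7.491×10^3 N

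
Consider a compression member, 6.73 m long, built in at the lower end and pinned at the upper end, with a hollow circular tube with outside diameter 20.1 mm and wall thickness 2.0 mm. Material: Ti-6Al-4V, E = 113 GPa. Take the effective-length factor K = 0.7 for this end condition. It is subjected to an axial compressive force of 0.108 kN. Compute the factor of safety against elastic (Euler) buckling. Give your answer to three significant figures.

Inner diameter d_i = 20.1 − 2×2.0 = 16.10 mm
I = π(d_o⁴ − d_i⁴)/64 = π(20.1⁴ − 16.10⁴)/64 = 4.714×10^3 mm⁴
I = 4.714×10^3 mm⁴ = 4.714×10^-9 m⁴
Effective length L_e = K·L = 0.7 × 6.73 = 4.711 m
P_cr = π²EI / L_e² = π² × 113×10⁹ × 4.714×10^-9 / 4.711² = 236.9 N
Factor of safety n = P_cr / P = 0.23689 / 0.108 = 2.19

n ≈ 2.19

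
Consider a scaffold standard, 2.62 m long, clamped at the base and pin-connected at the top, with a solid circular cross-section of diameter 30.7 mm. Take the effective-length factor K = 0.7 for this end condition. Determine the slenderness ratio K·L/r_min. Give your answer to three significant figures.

λ ≈ 239

For a solid circle r = d/4 = 30.7/4 = 7.675 mm
L_e = K·L = 0.7 × 2.62 m = 1.834 m = 1834.0 mm
λ = L_e / r_min = 1834.0 / 7.675 = 239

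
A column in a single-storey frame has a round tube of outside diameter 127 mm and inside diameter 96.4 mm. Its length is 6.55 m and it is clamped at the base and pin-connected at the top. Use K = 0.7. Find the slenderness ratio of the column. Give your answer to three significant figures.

d_o = 127 mm, d_i = 96.4 mm
I = π(d_o⁴ − d_i⁴)/64 = π(127⁴ − 96.40⁴)/64 = 8.531×10^6 mm⁴
A = 5.369×10^3 mm²;  r_min = √(I/A) = √(8.531×10^6/5.369×10^3) = 39.86 mm
L_e = K·L = 0.7 × 6.55 m = 4.585 m = 4585.0 mm
λ = L_e / r_min = 4585.0 / 39.86 = 115

λ ≈ 115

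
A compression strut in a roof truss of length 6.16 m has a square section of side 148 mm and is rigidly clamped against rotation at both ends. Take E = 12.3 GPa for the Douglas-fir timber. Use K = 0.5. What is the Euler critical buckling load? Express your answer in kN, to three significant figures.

I = a⁴/12 = 148⁴/12 = 3.998×10^7 mm⁴
I = 3.998×10^7 mm⁴ = 3.998×10^-5 m⁴
Effective length L_e = K·L = 0.5 × 6.16 = 3.080 m
P_cr = π²EI / L_e² = π² × 12.3×10⁹ × 3.998×10^-5 / 3.080² = 5.116×10^5 N

P_cr ≈ 512 kN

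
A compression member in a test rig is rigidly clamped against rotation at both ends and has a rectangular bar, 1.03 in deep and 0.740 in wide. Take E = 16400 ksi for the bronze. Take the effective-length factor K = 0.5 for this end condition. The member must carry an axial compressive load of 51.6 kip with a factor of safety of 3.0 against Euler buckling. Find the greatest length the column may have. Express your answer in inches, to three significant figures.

Buckling occurs about the weak axis: I_min = h·b³/12 with b = 0.740 in (the shorter side).
I_min = 1.03×0.740³/12 = 3.478×10^-2 in⁴
Required critical load P_cr = n·P = 3.0 × 51.6 = 154.8 kip = 1.548×10^5 lb
From P_cr = π²EI/(K·L)²:  L = (1/K)·√(π²EI/P_cr) = (1/0.5)·√(π²×1.64×10^7×3.478×10^-2/1.548×10^5)
L = 12.1 in

L_max ≈ 12.1 in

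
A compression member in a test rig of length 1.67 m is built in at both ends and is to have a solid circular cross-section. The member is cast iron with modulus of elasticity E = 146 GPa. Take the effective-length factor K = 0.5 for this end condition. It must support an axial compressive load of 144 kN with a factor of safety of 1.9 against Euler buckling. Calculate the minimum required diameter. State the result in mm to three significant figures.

Required P_cr = n·P = 1.9 × 144 = 273.6 kN
L_e = K·L = 0.5 × 1.67 = 0.8350 m
Required I = P_cr·L_e²/(π²E) = 2.736×10^5 × 0.8350² / (π² × 1.46×10^11) = 1.324×10^-7 m⁴
I_req = 1.324×10^5 mm⁴
Solid circle: I = πd⁴/64  ⇒  d = (64I/π)^(1/4) = (64×1.324×10^5/π)^(1/4) = 40.5 mm

d ≈ 40.5 mm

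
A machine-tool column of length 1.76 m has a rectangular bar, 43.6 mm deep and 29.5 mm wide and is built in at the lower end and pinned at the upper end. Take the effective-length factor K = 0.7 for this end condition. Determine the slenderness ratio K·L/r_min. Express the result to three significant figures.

For a rectangle r_min = b/√12 = 29.5/√12 = 8.516 mm
L_e = K·L = 0.7 × 1.76 m = 1.232 m = 1232.0 mm
λ = L_e / r_min = 1232.0 / 8.516 = 145

λ ≈ 145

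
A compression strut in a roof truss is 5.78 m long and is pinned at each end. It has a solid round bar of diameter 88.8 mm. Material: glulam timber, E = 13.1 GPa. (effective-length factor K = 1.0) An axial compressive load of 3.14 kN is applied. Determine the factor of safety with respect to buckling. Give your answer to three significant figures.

I = πd⁴/64 = π×88.8⁴/64 = 3.052×10^6 mm⁴
I = 3.052×10^6 mm⁴ = 3.052×10^-6 m⁴
Effective length L_e = K·L = 1 × 5.78 = 5.780 m
P_cr = π²EI / L_e² = π² × 13.1×10⁹ × 3.052×10^-6 / 5.780² = 1.181×10^4 N
Factor of safety n = P_cr / P = 11.812 / 3.14 = 3.76

n ≈ 3.76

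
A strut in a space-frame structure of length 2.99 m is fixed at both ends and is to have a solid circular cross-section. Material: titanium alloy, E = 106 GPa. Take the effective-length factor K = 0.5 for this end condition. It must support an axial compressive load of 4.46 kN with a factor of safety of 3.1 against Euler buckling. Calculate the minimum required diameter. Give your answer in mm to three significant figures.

d ≈ 27.9 mm

Required P_cr = n·P = 3.1 × 4.46 = 13.83 kN
L_e = K·L = 0.5 × 2.99 = 1.495 m
Required I = P_cr·L_e²/(π²E) = 1.383×10^4 × 1.495² / (π² × 1.06×10^11) = 2.954×10^-8 m⁴
I_req = 2.954×10^4 mm⁴
Solid circle: I = πd⁴/64  ⇒  d = (64I/π)^(1/4) = (64×2.954×10^4/π)^(1/4) = 27.9 mm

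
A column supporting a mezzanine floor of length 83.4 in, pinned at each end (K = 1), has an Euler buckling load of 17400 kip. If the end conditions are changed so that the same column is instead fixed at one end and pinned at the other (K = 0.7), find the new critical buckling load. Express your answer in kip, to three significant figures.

P_cr ≈ 35500 kip

P_cr ∝ 1/K², so P_cr,new = P_cr,old × (K_old/K_new)² = 17400 × (1/0.7)²
= 17400 × 2.041 = 35500 kip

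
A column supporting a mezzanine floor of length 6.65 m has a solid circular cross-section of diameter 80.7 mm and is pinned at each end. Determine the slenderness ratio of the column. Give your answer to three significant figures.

For a solid circle r = d/4 = 80.7/4 = 20.18 mm
L_e = K·L = 1 × 6.65 m = 6.650 m = 6650.0 mm
λ = L_e / r_min = 6650.0 / 20.18 = 330

λ ≈ 330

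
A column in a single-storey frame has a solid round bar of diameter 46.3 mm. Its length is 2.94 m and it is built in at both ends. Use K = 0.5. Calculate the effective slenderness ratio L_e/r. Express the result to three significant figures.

I = πd⁴/64 = π×46.3⁴/64 = 2.256×10^5 mm⁴
A = 1.684×10^3 mm²;  r_min = √(I/A) = √(2.256×10^5/1.684×10^3) = 11.58 mm
L_e = K·L = 0.5 × 2.94 m = 1.470 m = 1470.0 mm
λ = L_e / r_min = 1470.0 / 11.58 = 127

λ ≈ 127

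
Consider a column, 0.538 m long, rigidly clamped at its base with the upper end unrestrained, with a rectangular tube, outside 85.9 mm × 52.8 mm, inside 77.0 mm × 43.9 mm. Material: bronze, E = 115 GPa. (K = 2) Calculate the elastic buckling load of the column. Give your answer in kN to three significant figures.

Weak-axis I_min = (h_o·b_o³ − h_i·b_i³)/12 with b_o = 52.8, b_i = 43.90 mm (shorter outer/inner sides).
I_min = (85.9×52.8³ − 77.00×43.90³)/12 = 5.108×10^5 mm⁴
I = 5.108×10^5 mm⁴ = 5.108×10^-7 m⁴
Effective length L_e = K·L = 2 × 0.538 = 1.076 m
P_cr = π²EI / L_e² = π² × 115×10⁹ × 5.108×10^-7 / 1.076² = 5.008×10^5 N

P_cr ≈ 501 kN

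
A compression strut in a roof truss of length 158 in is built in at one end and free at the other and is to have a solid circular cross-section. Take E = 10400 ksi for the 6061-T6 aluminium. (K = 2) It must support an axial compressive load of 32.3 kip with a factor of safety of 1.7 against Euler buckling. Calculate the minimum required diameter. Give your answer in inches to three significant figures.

Required P_cr = n·P = 1.7 × 32.3 = 54.91 kip
L_e = K·L = 2 × 158 = 316.0 in
Required I = P_cr·L_e²/(π²E) = 5.491×10^4 × 316.0² / (π² × 1.04×10^7) = 53.42 in⁴
Solid circle: I = πd⁴/64  ⇒  d = (64I/π)^(1/4) = (64×53.42/π)^(1/4) = 5.74 in

d ≈ 5.74 in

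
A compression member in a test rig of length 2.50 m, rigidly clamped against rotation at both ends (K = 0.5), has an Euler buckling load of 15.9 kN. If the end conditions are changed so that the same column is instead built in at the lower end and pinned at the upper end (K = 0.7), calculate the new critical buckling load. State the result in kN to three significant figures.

P_cr ≈ 8.11 kN

P_cr ∝ 1/K², so P_cr,new = P_cr,old × (K_old/K_new)² = 15.9 × (0.5/0.7)²
= 15.9 × 0.5102 = 8.11 kN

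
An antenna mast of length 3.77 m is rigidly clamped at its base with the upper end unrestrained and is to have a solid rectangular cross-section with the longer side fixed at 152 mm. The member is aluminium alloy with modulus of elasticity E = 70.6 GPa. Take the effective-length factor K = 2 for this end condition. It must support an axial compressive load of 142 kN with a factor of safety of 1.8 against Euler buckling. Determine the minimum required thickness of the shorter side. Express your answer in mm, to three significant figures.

Required P_cr = n·P = 1.8 × 142 = 255.6 kN
L_e = K·L = 2 × 3.77 = 7.540 m
Required I = P_cr·L_e²/(π²E) = 2.556×10^5 × 7.540² / (π² × 7.06×10^10) = 2.085×10^-5 m⁴
I_req = 2.085×10^7 mm⁴
Rectangle, weak axis: I_min = h·b³/12 with h = 152 mm fixed  ⇒  b = (12I/h)^(1/3) = 118 mm

b ≈ 118 mm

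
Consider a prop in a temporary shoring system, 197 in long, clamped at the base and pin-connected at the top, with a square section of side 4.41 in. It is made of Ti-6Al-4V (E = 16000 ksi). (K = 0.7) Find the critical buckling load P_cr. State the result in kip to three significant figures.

I = a⁴/12 = 4.41⁴/12 = 31.52 in⁴
Effective length L_e = K·L = 0.7 × 197 = 137.9 in
P_cr = π²EI / L_e² = π² × 16000×10³ × 31.52 / 137.9² = 2.617×10^5 lb

P_cr ≈ 262 kip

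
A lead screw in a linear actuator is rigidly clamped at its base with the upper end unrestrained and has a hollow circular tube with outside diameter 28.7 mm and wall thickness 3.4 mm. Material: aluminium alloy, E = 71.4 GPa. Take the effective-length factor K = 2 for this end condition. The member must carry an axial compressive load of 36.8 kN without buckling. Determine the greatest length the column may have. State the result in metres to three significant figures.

Inner diameter d_i = 28.7 − 2×3.4 = 21.90 mm
I = π(d_o⁴ − d_i⁴)/64 = π(28.7⁴ − 21.90⁴)/64 = 2.201×10^4 mm⁴
I = 2.201×10^-8 m⁴
At the buckling limit P_cr = P = 3.680×10^4 N
From P_cr = π²EI/(K·L)²:  L = (1/K)·√(π²EI/P_cr) = (1/2)·√(π²×7.14×10^10×2.201×10^-8/3.680×10^4)
L = 0.325 m

L_max ≈ 0.325 m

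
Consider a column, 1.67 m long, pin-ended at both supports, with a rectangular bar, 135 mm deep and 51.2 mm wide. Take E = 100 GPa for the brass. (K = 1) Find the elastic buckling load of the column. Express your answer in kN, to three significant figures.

P_cr ≈ 534 kN

Buckling occurs about the weak axis: I_min = h·b³/12 with b = 51.2 mm (the shorter side).
I_min = 135×51.2³/12 = 1.510×10^6 mm⁴
I = 1.510×10^6 mm⁴ = 1.510×10^-6 m⁴
Effective length L_e = K·L = 1 × 1.67 = 1.670 m
P_cr = π²EI / L_e² = π² × 100×10⁹ × 1.510×10^-6 / 1.670² = 5.344×10^5 N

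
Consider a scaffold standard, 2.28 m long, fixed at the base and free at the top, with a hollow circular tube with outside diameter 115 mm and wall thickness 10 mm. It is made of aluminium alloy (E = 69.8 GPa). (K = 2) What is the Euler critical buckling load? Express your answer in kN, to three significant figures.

Inner diameter d_i = 115 − 2×10 = 95.00 mm
I = π(d_o⁴ − d_i⁴)/64 = π(115⁴ − 95.00⁴)/64 = 4.587×10^6 mm⁴
I = 4.587×10^6 mm⁴ = 4.587×10^-6 m⁴
Effective length L_e = K·L = 2 × 2.28 = 4.560 m
P_cr = π²EI / L_e² = π² × 69.8×10⁹ × 4.587×10^-6 / 4.560² = 1.520×10^5 N

P_cr ≈ 152 kN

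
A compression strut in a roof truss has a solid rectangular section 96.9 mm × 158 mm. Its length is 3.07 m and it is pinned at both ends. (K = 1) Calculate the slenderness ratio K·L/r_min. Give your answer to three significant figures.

λ ≈ 110

Buckling occurs about the weak axis: I_min = h·b³/12 with b = 96.9 mm (the shorter side).
I_min = 158×96.9³/12 = 1.198×10^7 mm⁴
A = 1.531×10^4 mm²;  r_min = √(I/A) = √(1.198×10^7/1.531×10^4) = 27.97 mm
L_e = K·L = 1 × 3.07 m = 3.070 m = 3070.0 mm
λ = L_e / r_min = 3070.0 / 27.97 = 110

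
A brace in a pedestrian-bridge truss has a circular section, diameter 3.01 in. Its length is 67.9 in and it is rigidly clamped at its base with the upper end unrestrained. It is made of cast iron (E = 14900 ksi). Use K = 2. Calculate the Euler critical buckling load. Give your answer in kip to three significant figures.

P_cr ≈ 32.1 kip

I = πd⁴/64 = π×3.01⁴/64 = 4.029 in⁴
Effective length L_e = K·L = 2 × 67.9 = 135.8 in
P_cr = π²EI / L_e² = π² × 14900×10³ × 4.029 / 135.8² = 3.213×10^4 lb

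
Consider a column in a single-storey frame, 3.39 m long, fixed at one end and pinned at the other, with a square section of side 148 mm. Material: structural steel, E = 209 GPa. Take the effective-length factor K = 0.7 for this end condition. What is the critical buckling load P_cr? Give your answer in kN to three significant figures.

I = a⁴/12 = 148⁴/12 = 3.998×10^7 mm⁴
I = 3.998×10^7 mm⁴ = 3.998×10^-5 m⁴
Effective length L_e = K·L = 0.7 × 3.39 = 2.373 m
P_cr = π²EI / L_e² = π² × 209×10⁹ × 3.998×10^-5 / 2.373² = 1.465×10^7 N

P_cr ≈ 14600 kN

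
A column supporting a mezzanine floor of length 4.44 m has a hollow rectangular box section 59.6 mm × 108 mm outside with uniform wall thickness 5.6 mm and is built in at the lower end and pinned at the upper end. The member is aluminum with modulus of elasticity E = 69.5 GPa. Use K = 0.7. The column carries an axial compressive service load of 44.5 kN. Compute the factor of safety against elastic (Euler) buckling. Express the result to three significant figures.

Inner dimensions: h_i = 108 − 2×5.6 = 96.80 mm, b_i = 59.6 − 2×5.6 = 48.40 mm
Weak-axis I_min = (h_o·b_o³ − h_i·b_i³)/12 with b_o = 59.6, b_i = 48.40 mm (shorter outer/inner sides).
I_min = (108×59.6³ − 96.80×48.40³)/12 = 9.908×10^5 mm⁴
I = 9.908×10^5 mm⁴ = 9.908×10^-7 m⁴
Effective length L_e = K·L = 0.7 × 4.44 = 3.108 m
P_cr = π²EI / L_e² = π² × 69.5×10⁹ × 9.908×10^-7 / 3.108² = 7.036×10^4 N
Factor of safety n = P_cr / P = 70.356 / 44.5 = 1.58

n ≈ 1.58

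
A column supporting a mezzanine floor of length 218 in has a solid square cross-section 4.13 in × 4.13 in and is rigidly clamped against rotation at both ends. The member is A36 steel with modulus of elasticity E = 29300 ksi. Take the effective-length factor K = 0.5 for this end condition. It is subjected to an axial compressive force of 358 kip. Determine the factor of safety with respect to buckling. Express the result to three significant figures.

I = a⁴/12 = 4.13⁴/12 = 24.24 in⁴
Effective length L_e = K·L = 0.5 × 218 = 109.0 in
P_cr = π²EI / L_e² = π² × 29300×10³ × 24.24 / 109.0² = 5.901×10^5 lb
Factor of safety n = P_cr / P = 590.11 / 358 = 1.65

n ≈ 1.65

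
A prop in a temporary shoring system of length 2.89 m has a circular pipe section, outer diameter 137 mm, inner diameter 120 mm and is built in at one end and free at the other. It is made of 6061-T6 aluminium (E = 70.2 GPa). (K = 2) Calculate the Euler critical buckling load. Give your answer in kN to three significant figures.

P_cr ≈ 148 kN

d_o = 137 mm, d_i = 120 mm
I = π(d_o⁴ − d_i⁴)/64 = π(137⁴ − 120.0⁴)/64 = 7.114×10^6 mm⁴
I = 7.114×10^6 mm⁴ = 7.114×10^-6 m⁴
Effective length L_e = K·L = 2 × 2.89 = 5.780 m
P_cr = π²EI / L_e² = π² × 70.2×10⁹ × 7.114×10^-6 / 5.780² = 1.475×10^5 N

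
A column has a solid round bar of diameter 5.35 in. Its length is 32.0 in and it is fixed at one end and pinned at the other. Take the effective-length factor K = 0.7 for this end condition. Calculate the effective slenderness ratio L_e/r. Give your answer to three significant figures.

For a solid circle r = d/4 = 5.35/4 = 1.338 in
L_e = K·L = 0.7 × 32.0 = 22.40 in
λ = L_e / r_min = 22.400 / 1.338 = 16.7

λ ≈ 16.7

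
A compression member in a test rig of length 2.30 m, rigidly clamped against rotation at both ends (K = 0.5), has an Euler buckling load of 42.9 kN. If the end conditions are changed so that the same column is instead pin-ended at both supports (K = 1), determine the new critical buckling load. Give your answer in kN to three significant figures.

P_cr ∝ 1/K², so P_cr,new = P_cr,old × (K_old/K_new)² = 42.9 × (0.5/1)²
= 42.9 × 0.2500 = 10.7 kN

P_cr ≈ 10.7 kN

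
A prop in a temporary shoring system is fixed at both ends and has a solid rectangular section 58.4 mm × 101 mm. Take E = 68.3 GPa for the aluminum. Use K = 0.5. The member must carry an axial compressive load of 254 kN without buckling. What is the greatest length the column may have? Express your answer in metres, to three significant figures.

L_max ≈ 4.22 m

Buckling occurs about the weak axis: I_min = h·b³/12 with b = 58.4 mm (the shorter side).
I_min = 101×58.4³/12 = 1.676×10^6 mm⁴
I = 1.676×10^-6 m⁴
At the buckling limit P_cr = P = 2.540×10^5 N
From P_cr = π²EI/(K·L)²:  L = (1/K)·√(π²EI/P_cr) = (1/0.5)·√(π²×6.83×10^10×1.676×10^-6/2.540×10^5)
L = 4.22 m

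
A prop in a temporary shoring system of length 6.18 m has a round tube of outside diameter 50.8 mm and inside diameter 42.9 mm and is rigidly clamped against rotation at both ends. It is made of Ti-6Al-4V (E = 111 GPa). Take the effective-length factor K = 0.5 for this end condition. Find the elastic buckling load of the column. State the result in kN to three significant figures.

P_cr ≈ 18.4 kN

d_o = 50.8 mm, d_i = 42.9 mm
I = π(d_o⁴ − d_i⁴)/64 = π(50.8⁴ − 42.90⁴)/64 = 1.606×10^5 mm⁴
I = 1.606×10^5 mm⁴ = 1.606×10^-7 m⁴
Effective length L_e = K·L = 0.5 × 6.18 = 3.090 m
P_cr = π²EI / L_e² = π² × 111×10⁹ × 1.606×10^-7 / 3.090² = 1.843×10^4 N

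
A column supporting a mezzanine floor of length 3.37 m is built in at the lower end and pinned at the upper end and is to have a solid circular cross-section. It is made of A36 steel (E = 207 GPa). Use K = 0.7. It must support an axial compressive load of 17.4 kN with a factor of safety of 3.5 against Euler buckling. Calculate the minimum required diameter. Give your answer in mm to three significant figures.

Required P_cr = n·P = 3.5 × 17.4 = 60.90 kN
L_e = K·L = 0.7 × 3.37 = 2.359 m
Required I = P_cr·L_e²/(π²E) = 6.090×10^4 × 2.359² / (π² × 2.07×10^11) = 1.659×10^-7 m⁴
I_req = 1.659×10^5 mm⁴
Solid circle: I = πd⁴/64  ⇒  d = (64I/π)^(1/4) = (64×1.659×10^5/π)^(1/4) = 42.9 mm

d ≈ 42.9 mm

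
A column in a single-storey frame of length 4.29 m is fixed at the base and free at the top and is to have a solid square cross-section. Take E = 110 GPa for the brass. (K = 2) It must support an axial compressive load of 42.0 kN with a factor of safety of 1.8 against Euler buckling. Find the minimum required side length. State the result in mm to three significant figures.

a ≈ 88.6 mm

Required P_cr = n·P = 1.8 × 42.0 = 75.60 kN
L_e = K·L = 2 × 4.29 = 8.580 m
Required I = P_cr·L_e²/(π²E) = 7.560×10^4 × 8.580² / (π² × 1.10×10^11) = 5.126×10^-6 m⁴
I_req = 5.126×10^6 mm⁴
Solid square: I = a⁴/12  ⇒  a = (12I)^(1/4) = (12×5.126×10^6)^(1/4) = 88.6 mm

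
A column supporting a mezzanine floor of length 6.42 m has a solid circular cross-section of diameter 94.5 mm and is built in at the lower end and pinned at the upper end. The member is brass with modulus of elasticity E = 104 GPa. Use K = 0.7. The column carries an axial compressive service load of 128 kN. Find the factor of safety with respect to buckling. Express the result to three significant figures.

n ≈ 1.55

I = πd⁴/64 = π×94.5⁴/64 = 3.915×10^6 mm⁴
I = 3.915×10^6 mm⁴ = 3.915×10^-6 m⁴
Effective length L_e = K·L = 0.7 × 6.42 = 4.494 m
P_cr = π²EI / L_e² = π² × 104×10⁹ × 3.915×10^-6 / 4.494² = 1.990×10^5 N
Factor of safety n = P_cr / P = 198.96 / 128 = 1.55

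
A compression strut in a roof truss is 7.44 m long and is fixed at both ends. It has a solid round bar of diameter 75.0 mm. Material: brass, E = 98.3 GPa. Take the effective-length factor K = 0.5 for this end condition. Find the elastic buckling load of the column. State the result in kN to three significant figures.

I = πd⁴/64 = π×75.0⁴/64 = 1.553×10^6 mm⁴
I = 1.553×10^6 mm⁴ = 1.553×10^-6 m⁴
Effective length L_e = K·L = 0.5 × 7.44 = 3.720 m
P_cr = π²EI / L_e² = π² × 98.3×10⁹ × 1.553×10^-6 / 3.720² = 1.089×10^5 N

P_cr ≈ 109 kN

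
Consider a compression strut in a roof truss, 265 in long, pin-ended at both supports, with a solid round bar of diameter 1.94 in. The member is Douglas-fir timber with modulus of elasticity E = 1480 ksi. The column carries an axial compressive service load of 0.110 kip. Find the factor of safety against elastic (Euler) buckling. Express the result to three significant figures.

n ≈ 1.31

I = πd⁴/64 = π×1.94⁴/64 = 0.6953 in⁴
Effective length L_e = K·L = 1 × 265 = 265.0 in
P_cr = π²EI / L_e² = π² × 1480×10³ × 0.6953 / 265.0² = 144.6 lb
Factor of safety n = P_cr / P = 0.14463 / 0.110 = 1.31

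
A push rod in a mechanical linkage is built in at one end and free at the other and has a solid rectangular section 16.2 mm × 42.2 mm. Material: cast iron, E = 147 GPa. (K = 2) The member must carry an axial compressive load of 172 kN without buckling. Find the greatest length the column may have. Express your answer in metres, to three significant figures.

Buckling occurs about the weak axis: I_min = h·b³/12 with b = 16.2 mm (the shorter side).
I_min = 42.2×16.2³/12 = 1.495×10^4 mm⁴
I = 1.495×10^-8 m⁴
At the buckling limit P_cr = P = 1.720×10^5 N
From P_cr = π²EI/(K·L)²:  L = (1/K)·√(π²EI/P_cr) = (1/2)·√(π²×1.47×10^11×1.495×10^-8/1.720×10^5)
L = 0.178 m

L_max ≈ 0.178 m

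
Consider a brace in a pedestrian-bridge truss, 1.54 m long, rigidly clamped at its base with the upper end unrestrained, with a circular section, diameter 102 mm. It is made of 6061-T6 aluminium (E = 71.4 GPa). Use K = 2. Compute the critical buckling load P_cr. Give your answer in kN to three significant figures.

P_cr ≈ 395 kN

I = πd⁴/64 = π×102⁴/64 = 5.313×10^6 mm⁴
I = 5.313×10^6 mm⁴ = 5.313×10^-6 m⁴
Effective length L_e = K·L = 2 × 1.54 = 3.080 m
P_cr = π²EI / L_e² = π² × 71.4×10⁹ × 5.313×10^-6 / 3.080² = 3.947×10^5 N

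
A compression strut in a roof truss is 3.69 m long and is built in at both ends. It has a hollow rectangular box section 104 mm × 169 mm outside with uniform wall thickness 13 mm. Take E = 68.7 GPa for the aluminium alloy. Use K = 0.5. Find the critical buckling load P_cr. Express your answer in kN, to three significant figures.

Inner dimensions: h_i = 169 − 2×13 = 143.0 mm, b_i = 104 − 2×13 = 78.00 mm
Weak-axis I_min = (h_o·b_o³ − h_i·b_i³)/12 with b_o = 104, b_i = 78.00 mm (shorter outer/inner sides).
I_min = (169×104³ − 143.0×78.00³)/12 = 1.019×10^7 mm⁴
I = 1.019×10^7 mm⁴ = 1.019×10^-5 m⁴
Effective length L_e = K·L = 0.5 × 3.69 = 1.845 m
P_cr = π²EI / L_e² = π² × 68.7×10⁹ × 1.019×10^-5 / 1.845² = 2.029×10^6 N

P_cr ≈ 2030 kN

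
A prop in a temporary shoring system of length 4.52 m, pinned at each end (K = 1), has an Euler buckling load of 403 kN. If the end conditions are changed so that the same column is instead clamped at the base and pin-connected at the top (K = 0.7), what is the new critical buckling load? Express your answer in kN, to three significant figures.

P_cr ≈ 822 kN

P_cr ∝ 1/K², so P_cr,new = P_cr,old × (K_old/K_new)² = 403 × (1/0.7)²
= 403 × 2.041 = 822 kN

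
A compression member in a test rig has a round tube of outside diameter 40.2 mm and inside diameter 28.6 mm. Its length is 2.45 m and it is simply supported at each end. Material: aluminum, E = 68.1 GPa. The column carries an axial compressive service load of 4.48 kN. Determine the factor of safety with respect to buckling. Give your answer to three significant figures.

n ≈ 2.38

d_o = 40.2 mm, d_i = 28.6 mm
I = π(d_o⁴ − d_i⁴)/64 = π(40.2⁴ − 28.60⁴)/64 = 9.535×10^4 mm⁴
I = 9.535×10^4 mm⁴ = 9.535×10^-8 m⁴
Effective length L_e = K·L = 1 × 2.45 = 2.450 m
P_cr = π²EI / L_e² = π² × 68.1×10⁹ × 9.535×10^-8 / 2.450² = 1.068×10^4 N
Factor of safety n = P_cr / P = 10.677 / 4.48 = 2.38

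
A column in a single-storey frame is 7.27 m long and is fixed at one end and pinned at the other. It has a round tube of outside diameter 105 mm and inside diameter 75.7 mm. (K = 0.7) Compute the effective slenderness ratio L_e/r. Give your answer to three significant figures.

λ ≈ 157

d_o = 105 mm, d_i = 75.7 mm
I = π(d_o⁴ − d_i⁴)/64 = π(105⁴ − 75.70⁴)/64 = 4.355×10^6 mm⁴
A = 4.158×10^3 mm²;  r_min = √(I/A) = √(4.355×10^6/4.158×10^3) = 32.36 mm
L_e = K·L = 0.7 × 7.27 m = 5.089 m = 5089.0 mm
λ = L_e / r_min = 5089.0 / 32.36 = 157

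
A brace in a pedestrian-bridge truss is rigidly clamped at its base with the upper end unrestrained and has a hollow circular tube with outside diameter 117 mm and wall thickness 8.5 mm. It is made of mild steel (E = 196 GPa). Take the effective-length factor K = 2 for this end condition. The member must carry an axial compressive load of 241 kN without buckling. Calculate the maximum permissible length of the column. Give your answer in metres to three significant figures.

Inner diameter d_i = 117 − 2×8.5 = 100.0 mm
I = π(d_o⁴ − d_i⁴)/64 = π(117⁴ − 100.0⁴)/64 = 4.290×10^6 mm⁴
I = 4.290×10^-6 m⁴
At the buckling limit P_cr = P = 2.410×10^5 N
From P_cr = π²EI/(K·L)²:  L = (1/K)·√(π²EI/P_cr) = (1/2)·√(π²×1.96×10^11×4.290×10^-6/2.410×10^5)
L = 2.93 m

L_max ≈ 2.93 m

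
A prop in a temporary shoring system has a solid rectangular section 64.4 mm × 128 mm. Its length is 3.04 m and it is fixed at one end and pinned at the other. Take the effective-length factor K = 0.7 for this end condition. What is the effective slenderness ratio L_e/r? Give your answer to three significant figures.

For a rectangle r_min = b/√12 = 64.4/√12 = 18.59 mm
L_e = K·L = 0.7 × 3.04 m = 2.128 m = 2128.0 mm
λ = L_e / r_min = 2128.0 / 18.59 = 114

λ ≈ 114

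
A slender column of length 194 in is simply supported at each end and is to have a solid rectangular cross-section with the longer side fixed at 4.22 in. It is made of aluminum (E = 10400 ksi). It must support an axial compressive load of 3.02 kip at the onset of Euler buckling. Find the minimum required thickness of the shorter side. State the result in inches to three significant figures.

L_e = K·L = 1 × 194 = 194.0 in
Required I = P_cr·L_e²/(π²E) = 3.020×10^3 × 194.0² / (π² × 1.04×10^7) = 1.107 in⁴
Rectangle, weak axis: I_min = h·b³/12 with h = 4.22 in fixed  ⇒  b = (12I/h)^(1/3) = 1.47 in

b ≈ 1.47 in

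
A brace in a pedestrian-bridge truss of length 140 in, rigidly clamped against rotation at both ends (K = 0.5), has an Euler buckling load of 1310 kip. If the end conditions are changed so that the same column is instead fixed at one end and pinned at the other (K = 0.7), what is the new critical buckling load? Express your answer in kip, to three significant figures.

P_cr ≈ 668 kip

P_cr ∝ 1/K², so P_cr,new = P_cr,old × (K_old/K_new)² = 1310 × (0.5/0.7)²
= 1310 × 0.5102 = 668 kip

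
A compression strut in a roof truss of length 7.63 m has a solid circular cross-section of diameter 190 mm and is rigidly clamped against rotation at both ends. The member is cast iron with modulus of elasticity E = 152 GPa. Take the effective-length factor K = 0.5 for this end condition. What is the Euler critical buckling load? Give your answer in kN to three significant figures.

I = πd⁴/64 = π×190⁴/64 = 6.397×10^7 mm⁴
I = 6.397×10^7 mm⁴ = 6.397×10^-5 m⁴
Effective length L_e = K·L = 0.5 × 7.63 = 3.815 m
P_cr = π²EI / L_e² = π² × 152×10⁹ × 6.397×10^-5 / 3.815² = 6.594×10^6 N

P_cr ≈ 6590 kN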